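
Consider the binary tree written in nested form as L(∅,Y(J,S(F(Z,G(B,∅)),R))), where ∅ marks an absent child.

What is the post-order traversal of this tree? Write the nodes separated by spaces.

J Z B G F R S Y L

Post-order visits the left subtree, then the right subtree, then the node.
At L: no left child.
At L: go right to Y.
  At Y: go left to J.
    J is a leaf — visit J.
  At Y: go right to S.
    At S: go left to F.
      At F: go left to Z.
        Z is a leaf — visit Z.
      At F: go right to G.
        At G: go left to B.
          B is a leaf — visit B.
        At G: no right child.
        Visit G.
      Visit F.
    At S: go right to R.
      R is a leaf — visit R.
    Visit S.
  Visit Y.
Visit L.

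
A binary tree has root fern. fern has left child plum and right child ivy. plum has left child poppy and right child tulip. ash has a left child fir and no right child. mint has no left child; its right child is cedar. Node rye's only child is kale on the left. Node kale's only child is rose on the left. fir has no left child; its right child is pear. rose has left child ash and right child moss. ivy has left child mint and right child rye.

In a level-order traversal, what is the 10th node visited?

Level-order visits nodes level by level from the root, left to right within each level.
Level 0: fern
Level 1: plum, ivy
Level 2: poppy, tulip, mint, rye
Level 3: cedar, kale
Level 4: rose
Level 5: ash, moss
Level 6: fir
Level 7: pear
Full level-order sequence: fern, plum, ivy, poppy, tulip, mint, rye, cedar, kale, rose, ash, moss, fir, pear.

rose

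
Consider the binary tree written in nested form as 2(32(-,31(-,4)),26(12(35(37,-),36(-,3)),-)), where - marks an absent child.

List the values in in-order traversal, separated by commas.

In-order visits the left subtree, then the node, then the right subtree.
At 2: go left to 32.
  At 32: no left child.
  Visit 32.
  At 32: go right to 31.
    At 31: no left child.
    Visit 31.
    At 31: go right to 4.
      4 is a leaf — visit 4.
Visit 2.
At 2: go right to 26.
  At 26: go left to 12.
    At 12: go left to 35.
      At 35: go left to 37.
        37 is a leaf — visit 37.
      Visit 35.
      At 35: no right child.
    Visit 12.
    At 12: go right to 36.
      At 36: no left child.
      Visit 36.
      At 36: go right to 3.
        3 is a leaf — visit 3.
  Visit 26.
  At 26: no right child.

32, 31, 4, 2, 37, 35, 12, 36, 3, 26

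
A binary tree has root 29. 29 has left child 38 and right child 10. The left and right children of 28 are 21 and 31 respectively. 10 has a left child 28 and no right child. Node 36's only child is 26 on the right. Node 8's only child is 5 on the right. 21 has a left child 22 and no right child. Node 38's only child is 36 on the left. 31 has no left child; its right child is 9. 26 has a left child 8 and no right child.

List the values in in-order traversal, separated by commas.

In-order visits the left subtree, then the node, then the right subtree.
At 29: go left to 38.
  At 38: go left to 36.
    At 36: no left child.
    Visit 36.
    At 36: go right to 26.
      At 26: go left to 8.
        At 8: no left child.
        Visit 8.
        At 8: go right to 5.
          5 is a leaf — visit 5.
      Visit 26.
      At 26: no right child.
  Visit 38.
  At 38: no right child.
Visit 29.
At 29: go right to 10.
  At 10: go left to 28.
    At 28: go left to 21.
      At 21: go left to 22.
        22 is a leaf — visit 22.
      Visit 21.
      At 21: no right child.
    Visit 28.
    At 28: go right to 31.
      At 31: no left child.
      Visit 31.
      At 31: go right to 9.
        9 is a leaf — visit 9.
  Visit 10.
  At 10: no right child.

36, 8, 5, 26, 38, 29, 22, 21, 28, 31, 9, 10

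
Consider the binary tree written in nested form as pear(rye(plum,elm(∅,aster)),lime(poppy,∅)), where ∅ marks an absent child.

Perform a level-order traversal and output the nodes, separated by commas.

Level-order visits nodes level by level from the root, left to right within each level.
Level 0: pear
Level 1: rye, lime
Level 2: plum, elm, poppy
Level 3: aster

pear, rye, lime, plum, elm, poppy, aster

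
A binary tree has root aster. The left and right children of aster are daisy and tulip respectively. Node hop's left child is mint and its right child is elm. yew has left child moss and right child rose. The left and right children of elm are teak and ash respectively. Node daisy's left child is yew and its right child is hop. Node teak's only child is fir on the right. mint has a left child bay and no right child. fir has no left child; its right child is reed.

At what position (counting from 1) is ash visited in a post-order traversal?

Post-order visits the left subtree, then the right subtree, then the node.
At aster: go left to daisy.
  At daisy: go left to yew.
    At yew: go left to moss.
      moss is a leaf — visit moss.
    At yew: go right to rose.
      rose is a leaf — visit rose.
    Visit yew.
  At daisy: go right to hop.
    At hop: go left to mint.
      At mint: go left to bay.
        bay is a leaf — visit bay.
      At mint: no right child.
      Visit mint.
    At hop: go right to elm.
      At elm: go left to teak.
        At teak: no left child.
        At teak: go right to fir.
          At fir: no left child.
          At fir: go right to reed.
            reed is a leaf — visit reed.
          Visit fir.
        Visit teak.
      At elm: go right to ash.
        ash is a leaf — visit ash.
      Visit elm.
    Visit hop.
  Visit daisy.
At aster: go right to tulip.
  tulip is a leaf — visit tulip.
Visit aster.
Full post-order sequence: moss, rose, yew, bay, mint, reed, fir, teak, ash, elm, hop, daisy, tulip, aster.

9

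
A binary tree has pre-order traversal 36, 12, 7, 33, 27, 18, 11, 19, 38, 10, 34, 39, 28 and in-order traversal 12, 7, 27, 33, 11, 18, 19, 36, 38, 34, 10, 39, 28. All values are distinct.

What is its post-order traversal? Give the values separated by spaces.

27 11 19 18 33 7 12 34 28 39 10 38 36

The first element of pre-order is the root; it splits in-order into left and right subtrees.
Root 36: left subtree has 7 nodes {12, 7, 27, 33, 11, 18, 19}, right has 5 {38, 34, 10, 39, 28}.
  Root 12: left subtree has 0 nodes { }, right has 6 {7, 27, 33, 11, 18, 19}.
    Root 7: left subtree has 0 nodes { }, right has 5 {27, 33, 11, 18, 19}.
      Root 33: left subtree has 1 node {27}, right has 3 {11, 18, 19}.
        Root 18: left subtree has 1 node {11}, right has 1 {19}.
  Root 38: left subtree has 0 nodes { }, right has 4 {34, 10, 39, 28}.
    Root 10: left subtree has 1 node {34}, right has 2 {39, 28}.
      Root 39: left subtree has 0 nodes { }, right has 1 {28}.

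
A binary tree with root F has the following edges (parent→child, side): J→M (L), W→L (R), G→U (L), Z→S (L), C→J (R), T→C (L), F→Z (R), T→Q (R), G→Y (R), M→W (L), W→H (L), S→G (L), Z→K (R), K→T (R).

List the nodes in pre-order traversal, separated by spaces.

Pre-order visits the node, then its left subtree, then its right subtree.
Visit F.
At F: no left child.
At F: go right to Z.
  Visit Z.
  At Z: go left to S.
    Visit S.
    At S: go left to G.
      Visit G.
      At G: go left to U.
        U is a leaf — visit U.
      At G: go right to Y.
        Y is a leaf — visit Y.
    At S: no right child.
  At Z: go right to K.
    Visit K.
    At K: no left child.
    At K: go right to T.
      Visit T.
      At T: go left to C.
        Visit C.
        At C: no left child.
        At C: go right to J.
          Visit J.
          At J: go left to M.
            Visit M.
            At M: go left to W.
              Visit W.
              At W: go left to H.
                H is a leaf — visit H.
              At W: go right to L.
                L is a leaf — visit L.
            At M: no right child.
          At J: no right child.
      At T: go right to Q.
        Q is a leaf — visit Q.

F Z S G U Y K T C J M W H L Q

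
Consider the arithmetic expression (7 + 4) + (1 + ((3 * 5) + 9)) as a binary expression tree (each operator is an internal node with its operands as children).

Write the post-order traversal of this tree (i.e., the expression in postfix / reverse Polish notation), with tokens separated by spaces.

Post-order on an expression tree gives postfix notation: for each operator, emit left operand, right operand, then the operator.

7 4 + 1 3 5 * 9 + + +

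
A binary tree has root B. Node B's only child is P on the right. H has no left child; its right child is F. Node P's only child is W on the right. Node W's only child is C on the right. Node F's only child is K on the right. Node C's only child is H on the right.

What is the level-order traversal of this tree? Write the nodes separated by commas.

Level-order visits nodes level by level from the root, left to right within each level.
Level 0: B
Level 1: P
Level 2: W
Level 3: C
Level 4: H
Level 5: F
Level 6: K

B, P, W, C, H, F, K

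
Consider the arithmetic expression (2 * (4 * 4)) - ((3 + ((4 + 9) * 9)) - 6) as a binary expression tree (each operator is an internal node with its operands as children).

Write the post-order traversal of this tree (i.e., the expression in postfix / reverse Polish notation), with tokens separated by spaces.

2 4 4 * * 3 4 9 + 9 * + 6 - -

Post-order on an expression tree gives postfix notation: for each operator, emit left operand, right operand, then the operator.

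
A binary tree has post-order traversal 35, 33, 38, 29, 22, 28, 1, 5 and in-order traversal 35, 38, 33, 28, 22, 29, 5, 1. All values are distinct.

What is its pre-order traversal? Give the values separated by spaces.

The last element of post-order is the root; it splits in-order into left and right subtrees.
Root 5: left subtree has 6 nodes {35, 38, 33, 28, 22, 29}, right has 1 {1}.
  Root 28: left subtree has 3 nodes {35, 38, 33}, right has 2 {22, 29}.
    Root 38: left subtree has 1 node {35}, right has 1 {33}.
    Root 22: left subtree has 0 nodes { }, right has 1 {29}.

5 28 38 35 33 22 29 1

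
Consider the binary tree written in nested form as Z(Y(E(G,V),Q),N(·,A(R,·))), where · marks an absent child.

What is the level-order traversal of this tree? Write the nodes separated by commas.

Level-order visits nodes level by level from the root, left to right within each level.
Level 0: Z
Level 1: Y, N
Level 2: E, Q, A
Level 3: G, V, R

Z, Y, N, E, Q, A, G, V, R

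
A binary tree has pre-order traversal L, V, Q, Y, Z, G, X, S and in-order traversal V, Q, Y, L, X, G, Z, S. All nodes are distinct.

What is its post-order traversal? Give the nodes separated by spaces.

The first element of pre-order is the root; it splits in-order into left and right subtrees.
Root L: left subtree has 3 nodes {V, Q, Y}, right has 4 {X, G, Z, S}.
  Root V: left subtree has 0 nodes { }, right has 2 {Q, Y}.
    Root Q: left subtree has 0 nodes { }, right has 1 {Y}.
  Root Z: left subtree has 2 nodes {X, G}, right has 1 {S}.
    Root G: left subtree has 1 node {X}, right has 0 { }.

Y Q V X G S Z L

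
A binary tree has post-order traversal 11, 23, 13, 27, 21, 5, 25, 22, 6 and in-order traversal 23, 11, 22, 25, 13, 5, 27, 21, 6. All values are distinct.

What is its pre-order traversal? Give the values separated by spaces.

6 22 23 11 25 5 13 21 27

The last element of post-order is the root; it splits in-order into left and right subtrees.
Root 6: left subtree has 8 nodes {23, 11, 22, 25, 13, 5, 27, 21}, right has 0 { }.
  Root 22: left subtree has 2 nodes {23, 11}, right has 5 {25, 13, 5, 27, 21}.
    Root 23: left subtree has 0 nodes { }, right has 1 {11}.
    Root 25: left subtree has 0 nodes { }, right has 4 {13, 5, 27, 21}.
      Root 5: left subtree has 1 node {13}, right has 2 {27, 21}.
        Root 21: left subtree has 1 node {27}, right has 0 { }.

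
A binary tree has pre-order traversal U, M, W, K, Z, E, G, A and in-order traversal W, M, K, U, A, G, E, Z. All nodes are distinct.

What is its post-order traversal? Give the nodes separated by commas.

W, K, M, A, G, E, Z, U

The first element of pre-order is the root; it splits in-order into left and right subtrees.
Root U: left subtree has 3 nodes {W, M, K}, right has 4 {A, G, E, Z}.
  Root M: left subtree has 1 node {W}, right has 1 {K}.
  Root Z: left subtree has 3 nodes {A, G, E}, right has 0 { }.
    Root E: left subtree has 2 nodes {A, G}, right has 0 { }.
      Root G: left subtree has 1 node {A}, right has 0 { }.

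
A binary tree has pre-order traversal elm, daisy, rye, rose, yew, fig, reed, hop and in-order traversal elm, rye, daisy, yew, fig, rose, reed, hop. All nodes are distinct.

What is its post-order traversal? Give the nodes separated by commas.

The first element of pre-order is the root; it splits in-order into left and right subtrees.
Root elm: left subtree has 0 nodes { }, right has 7 {rye, daisy, yew, fig, rose, reed, hop}.
  Root daisy: left subtree has 1 node {rye}, right has 5 {yew, fig, rose, reed, hop}.
    Root rose: left subtree has 2 nodes {yew, fig}, right has 2 {reed, hop}.
      Root yew: left subtree has 0 nodes { }, right has 1 {fig}.
      Root reed: left subtree has 0 nodes { }, right has 1 {hop}.

rye, fig, yew, hop, reed, rose, daisy, elm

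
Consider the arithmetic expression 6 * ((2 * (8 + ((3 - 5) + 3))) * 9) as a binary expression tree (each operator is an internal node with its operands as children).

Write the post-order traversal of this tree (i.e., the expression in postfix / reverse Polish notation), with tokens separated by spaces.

6 2 8 3 5 - 3 + + * 9 * *

Post-order on an expression tree gives postfix notation: for each operator, emit left operand, right operand, then the operator.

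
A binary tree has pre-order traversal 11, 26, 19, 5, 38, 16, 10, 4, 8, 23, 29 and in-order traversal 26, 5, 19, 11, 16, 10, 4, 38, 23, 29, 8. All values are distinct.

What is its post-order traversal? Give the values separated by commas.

5, 19, 26, 4, 10, 16, 29, 23, 8, 38, 11

The first element of pre-order is the root; it splits in-order into left and right subtrees.
Root 11: left subtree has 3 nodes {26, 5, 19}, right has 7 {16, 10, 4, 38, 23, 29, 8}.
  Root 26: left subtree has 0 nodes { }, right has 2 {5, 19}.
    Root 19: left subtree has 1 node {5}, right has 0 { }.
  Root 38: left subtree has 3 nodes {16, 10, 4}, right has 3 {23, 29, 8}.
    Root 16: left subtree has 0 nodes { }, right has 2 {10, 4}.
      Root 10: left subtree has 0 nodes { }, right has 1 {4}.
    Root 8: left subtree has 2 nodes {23, 29}, right has 0 { }.
      Root 23: left subtree has 0 nodes { }, right has 1 {29}.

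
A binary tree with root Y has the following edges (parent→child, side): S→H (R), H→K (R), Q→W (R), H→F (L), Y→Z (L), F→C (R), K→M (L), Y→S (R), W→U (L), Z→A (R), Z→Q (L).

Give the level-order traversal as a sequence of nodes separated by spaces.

Level-order visits nodes level by level from the root, left to right within each level.
Level 0: Y
Level 1: Z, S
Level 2: Q, A, H
Level 3: W, F, K
Level 4: U, C, M

Y Z S Q A H W F K U C M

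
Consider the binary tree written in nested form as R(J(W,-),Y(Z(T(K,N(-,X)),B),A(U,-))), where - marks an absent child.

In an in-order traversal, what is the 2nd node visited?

In-order visits the left subtree, then the node, then the right subtree.
At R: go left to J.
  At J: go left to W.
    W is a leaf — visit W.
  Visit J.
  At J: no right child.
Visit R.
At R: go right to Y.
  At Y: go left to Z.
    At Z: go left to T.
      At T: go left to K.
        K is a leaf — visit K.
      Visit T.
      At T: go right to N.
        At N: no left child.
        Visit N.
        At N: go right to X.
          X is a leaf — visit X.
    Visit Z.
    At Z: go right to B.
      B is a leaf — visit B.
  Visit Y.
  At Y: go right to A.
    At A: go left to U.
      U is a leaf — visit U.
    Visit A.
    At A: no right child.
Full in-order sequence: W, J, R, K, T, N, X, Z, B, Y, U, A.

J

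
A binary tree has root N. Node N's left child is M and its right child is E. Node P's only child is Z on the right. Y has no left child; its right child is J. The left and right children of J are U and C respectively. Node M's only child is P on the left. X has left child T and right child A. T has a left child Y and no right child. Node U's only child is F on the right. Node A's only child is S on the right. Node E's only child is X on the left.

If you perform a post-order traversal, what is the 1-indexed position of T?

9

Post-order visits the left subtree, then the right subtree, then the node.
At N: go left to M.
  At M: go left to P.
    At P: no left child.
    At P: go right to Z.
      Z is a leaf — visit Z.
    Visit P.
  At M: no right child.
  Visit M.
At N: go right to E.
  At E: go left to X.
    At X: go left to T.
      At T: go left to Y.
        At Y: no left child.
        At Y: go right to J.
          At J: go left to U.
            At U: no left child.
            At U: go right to F.
              F is a leaf — visit F.
            Visit U.
          At J: go right to C.
            C is a leaf — visit C.
          Visit J.
        Visit Y.
      At T: no right child.
      Visit T.
    At X: go right to A.
      At A: no left child.
      At A: go right to S.
        S is a leaf — visit S.
      Visit A.
    Visit X.
  At E: no right child.
  Visit E.
Visit N.
Full post-order sequence: Z, P, M, F, U, C, J, Y, T, S, A, X, E, N.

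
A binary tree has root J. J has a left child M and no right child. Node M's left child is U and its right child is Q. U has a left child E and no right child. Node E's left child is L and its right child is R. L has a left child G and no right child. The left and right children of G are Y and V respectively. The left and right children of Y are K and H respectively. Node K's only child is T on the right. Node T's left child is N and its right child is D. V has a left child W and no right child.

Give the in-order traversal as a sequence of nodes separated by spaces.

In-order visits the left subtree, then the node, then the right subtree.
At J: go left to M.
  At M: go left to U.
    At U: go left to E.
      At E: go left to L.
        At L: go left to G.
          At G: go left to Y.
            At Y: go left to K.
              At K: no left child.
              Visit K.
              At K: go right to T.
                At T: go left to N.
                  N is a leaf — visit N.
                Visit T.
                At T: go right to D.
                  D is a leaf — visit D.
            Visit Y.
            At Y: go right to H.
              H is a leaf — visit H.
          Visit G.
          At G: go right to V.
            At V: go left to W.
              W is a leaf — visit W.
            Visit V.
            At V: no right child.
        Visit L.
        At L: no right child.
      Visit E.
      At E: go right to R.
        R is a leaf — visit R.
    Visit U.
    At U: no right child.
  Visit M.
  At M: go right to Q.
    Q is a leaf — visit Q.
Visit J.
At J: no right child.

K N T D Y H G W V L E R U M Q J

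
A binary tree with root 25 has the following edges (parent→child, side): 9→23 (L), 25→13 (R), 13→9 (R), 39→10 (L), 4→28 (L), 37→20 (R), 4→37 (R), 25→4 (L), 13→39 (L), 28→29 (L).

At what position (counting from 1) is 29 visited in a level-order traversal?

Level-order visits nodes level by level from the root, left to right within each level.
Level 0: 25
Level 1: 4, 13
Level 2: 28, 37, 39, 9
Level 3: 29, 20, 10, 23
Full level-order sequence: 25, 4, 13, 28, 37, 39, 9, 29, 20, 10, 23.

8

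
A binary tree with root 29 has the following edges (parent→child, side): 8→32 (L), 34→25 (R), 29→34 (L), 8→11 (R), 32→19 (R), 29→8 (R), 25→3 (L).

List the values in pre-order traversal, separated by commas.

Pre-order visits the node, then its left subtree, then its right subtree.
Visit 29.
At 29: go left to 34.
  Visit 34.
  At 34: no left child.
  At 34: go right to 25.
    Visit 25.
    At 25: go left to 3.
      3 is a leaf — visit 3.
    At 25: no right child.
At 29: go right to 8.
  Visit 8.
  At 8: go left to 32.
    Visit 32.
    At 32: no left child.
    At 32: go right to 19.
      19 is a leaf — visit 19.
  At 8: go right to 11.
    11 is a leaf — visit 11.

29, 34, 25, 3, 8, 32, 19, 11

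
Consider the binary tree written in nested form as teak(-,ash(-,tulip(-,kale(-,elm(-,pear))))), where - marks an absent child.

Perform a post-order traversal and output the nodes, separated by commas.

Post-order visits the left subtree, then the right subtree, then the node.
At teak: no left child.
At teak: go right to ash.
  At ash: no left child.
  At ash: go right to tulip.
    At tulip: no left child.
    At tulip: go right to kale.
      At kale: no left child.
      At kale: go right to elm.
        At elm: no left child.
        At elm: go right to pear.
          pear is a leaf — visit pear.
        Visit elm.
      Visit kale.
    Visit tulip.
  Visit ash.
Visit teak.

pear, elm, kale, tulip, ash, teak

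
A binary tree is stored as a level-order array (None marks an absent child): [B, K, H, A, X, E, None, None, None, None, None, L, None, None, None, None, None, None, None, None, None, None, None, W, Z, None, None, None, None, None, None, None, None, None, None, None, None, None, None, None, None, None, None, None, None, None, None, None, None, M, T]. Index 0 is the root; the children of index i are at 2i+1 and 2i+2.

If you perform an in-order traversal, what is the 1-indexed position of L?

In-order visits the left subtree, then the node, then the right subtree.
At B: go left to K.
  At K: go left to A.
    A is a leaf — visit A.
  Visit K.
  At K: go right to X.
    X is a leaf — visit X.
Visit B.
At B: go right to H.
  At H: go left to E.
    At E: go left to L.
      At L: go left to W.
        W is a leaf — visit W.
      Visit L.
      At L: go right to Z.
        At Z: go left to M.
          M is a leaf — visit M.
        Visit Z.
        At Z: go right to T.
          T is a leaf — visit T.
    Visit E.
    At E: no right child.
  Visit H.
  At H: no right child.
Full in-order sequence: A, K, X, B, W, L, M, Z, T, E, H.

6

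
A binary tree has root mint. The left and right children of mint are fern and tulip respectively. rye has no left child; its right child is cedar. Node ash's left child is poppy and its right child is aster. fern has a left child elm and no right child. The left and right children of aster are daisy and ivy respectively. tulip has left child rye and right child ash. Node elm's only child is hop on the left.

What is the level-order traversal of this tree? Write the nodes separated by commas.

mint, fern, tulip, elm, rye, ash, hop, cedar, poppy, aster, daisy, ivy

Level-order visits nodes level by level from the root, left to right within each level.
Level 0: mint
Level 1: fern, tulip
Level 2: elm, rye, ash
Level 3: hop, cedar, poppy, aster
Level 4: daisy, ivy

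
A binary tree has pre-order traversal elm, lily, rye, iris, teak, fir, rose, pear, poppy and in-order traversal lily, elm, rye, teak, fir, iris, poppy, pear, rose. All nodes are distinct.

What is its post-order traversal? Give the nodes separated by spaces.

The first element of pre-order is the root; it splits in-order into left and right subtrees.
Root elm: left subtree has 1 node {lily}, right has 7 {rye, teak, fir, iris, poppy, pear, rose}.
  Root rye: left subtree has 0 nodes { }, right has 6 {teak, fir, iris, poppy, pear, rose}.
    Root iris: left subtree has 2 nodes {teak, fir}, right has 3 {poppy, pear, rose}.
      Root teak: left subtree has 0 nodes { }, right has 1 {fir}.
      Root rose: left subtree has 2 nodes {poppy, pear}, right has 0 { }.
        Root pear: left subtree has 1 node {poppy}, right has 0 { }.

lily fir teak poppy pear rose iris rye elm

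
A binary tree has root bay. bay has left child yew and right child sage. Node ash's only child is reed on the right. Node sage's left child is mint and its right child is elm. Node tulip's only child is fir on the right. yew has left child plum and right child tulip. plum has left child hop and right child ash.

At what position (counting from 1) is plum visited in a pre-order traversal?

3

Pre-order visits the node, then its left subtree, then its right subtree.
Visit bay.
At bay: go left to yew.
  Visit yew.
  At yew: go left to plum.
    Visit plum.
    At plum: go left to hop.
      hop is a leaf — visit hop.
    At plum: go right to ash.
      Visit ash.
      At ash: no left child.
      At ash: go right to reed.
        reed is a leaf — visit reed.
  At yew: go right to tulip.
    Visit tulip.
    At tulip: no left child.
    At tulip: go right to fir.
      fir is a leaf — visit fir.
At bay: go right to sage.
  Visit sage.
  At sage: go left to mint.
    mint is a leaf — visit mint.
  At sage: go right to elm.
    elm is a leaf — visit elm.
Full pre-order sequence: bay, yew, plum, hop, ash, reed, tulip, fir, sage, mint, elm.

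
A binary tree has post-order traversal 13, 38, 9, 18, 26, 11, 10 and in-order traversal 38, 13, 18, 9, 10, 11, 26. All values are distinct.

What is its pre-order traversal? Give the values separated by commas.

10, 18, 38, 13, 9, 11, 26

The last element of post-order is the root; it splits in-order into left and right subtrees.
Root 10: left subtree has 4 nodes {38, 13, 18, 9}, right has 2 {11, 26}.
  Root 18: left subtree has 2 nodes {38, 13}, right has 1 {9}.
    Root 38: left subtree has 0 nodes { }, right has 1 {13}.
  Root 11: left subtree has 0 nodes { }, right has 1 {26}.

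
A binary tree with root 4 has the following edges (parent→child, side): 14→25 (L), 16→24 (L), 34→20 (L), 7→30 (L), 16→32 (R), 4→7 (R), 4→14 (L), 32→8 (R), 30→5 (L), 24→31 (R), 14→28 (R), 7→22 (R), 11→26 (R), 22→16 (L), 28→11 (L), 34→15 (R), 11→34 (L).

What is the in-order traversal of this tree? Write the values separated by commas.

25, 14, 20, 34, 15, 11, 26, 28, 4, 5, 30, 7, 24, 31, 16, 32, 8, 22

In-order visits the left subtree, then the node, then the right subtree.
At 4: go left to 14.
  At 14: go left to 25.
    25 is a leaf — visit 25.
  Visit 14.
  At 14: go right to 28.
    At 28: go left to 11.
      At 11: go left to 34.
        At 34: go left to 20.
          20 is a leaf — visit 20.
        Visit 34.
        At 34: go right to 15.
          15 is a leaf — visit 15.
      Visit 11.
      At 11: go right to 26.
        26 is a leaf — visit 26.
    Visit 28.
    At 28: no right child.
Visit 4.
At 4: go right to 7.
  At 7: go left to 30.
    At 30: go left to 5.
      5 is a leaf — visit 5.
    Visit 30.
    At 30: no right child.
  Visit 7.
  At 7: go right to 22.
    At 22: go left to 16.
      At 16: go left to 24.
        At 24: no left child.
        Visit 24.
        At 24: go right to 31.
          31 is a leaf — visit 31.
      Visit 16.
      At 16: go right to 32.
        At 32: no left child.
        Visit 32.
        At 32: go right to 8.
          8 is a leaf — visit 8.
    Visit 22.
    At 22: no right child.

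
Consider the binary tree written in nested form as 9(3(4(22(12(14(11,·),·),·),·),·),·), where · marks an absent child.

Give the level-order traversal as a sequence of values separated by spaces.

9 3 4 22 12 14 11

Level-order visits nodes level by level from the root, left to right within each level.
Level 0: 9
Level 1: 3
Level 2: 4
Level 3: 22
Level 4: 12
Level 5: 14
Level 6: 11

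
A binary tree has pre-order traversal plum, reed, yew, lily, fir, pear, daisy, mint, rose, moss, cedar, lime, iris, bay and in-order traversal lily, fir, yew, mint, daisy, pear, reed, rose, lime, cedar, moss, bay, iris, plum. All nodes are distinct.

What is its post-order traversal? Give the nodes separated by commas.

fir, lily, mint, daisy, pear, yew, lime, cedar, bay, iris, moss, rose, reed, plum

The first element of pre-order is the root; it splits in-order into left and right subtrees.
Root plum: left subtree has 13 nodes {lily, fir, yew, mint, daisy, pear, reed, rose, lime, cedar, moss, bay, iris}, right has 0 { }.
  Root reed: left subtree has 6 nodes {lily, fir, yew, mint, daisy, pear}, right has 6 {rose, lime, cedar, moss, bay, iris}.
    Root yew: left subtree has 2 nodes {lily, fir}, right has 3 {mint, daisy, pear}.
      Root lily: left subtree has 0 nodes { }, right has 1 {fir}.
      Root pear: left subtree has 2 nodes {mint, daisy}, right has 0 { }.
        Root daisy: left subtree has 1 node {mint}, right has 0 { }.
    Root rose: left subtree has 0 nodes { }, right has 5 {lime, cedar, moss, bay, iris}.
      Root moss: left subtree has 2 nodes {lime, cedar}, right has 2 {bay, iris}.
        Root cedar: left subtree has 1 node {lime}, right has 0 { }.
        Root iris: left subtree has 1 node {bay}, right has 0 { }.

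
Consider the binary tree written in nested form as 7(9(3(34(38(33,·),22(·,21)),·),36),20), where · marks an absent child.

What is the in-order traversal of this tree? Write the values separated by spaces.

33 38 34 22 21 3 9 36 7 20

In-order visits the left subtree, then the node, then the right subtree.
At 7: go left to 9.
  At 9: go left to 3.
    At 3: go left to 34.
      At 34: go left to 38.
        At 38: go left to 33.
          33 is a leaf — visit 33.
        Visit 38.
        At 38: no right child.
      Visit 34.
      At 34: go right to 22.
        At 22: no left child.
        Visit 22.
        At 22: go right to 21.
          21 is a leaf — visit 21.
    Visit 3.
    At 3: no right child.
  Visit 9.
  At 9: go right to 36.
    36 is a leaf — visit 36.
Visit 7.
At 7: go right to 20.
  20 is a leaf — visit 20.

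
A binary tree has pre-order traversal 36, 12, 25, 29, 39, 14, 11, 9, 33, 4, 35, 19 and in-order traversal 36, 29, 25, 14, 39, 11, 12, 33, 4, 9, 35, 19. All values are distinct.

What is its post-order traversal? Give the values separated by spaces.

29 14 11 39 25 4 33 19 35 9 12 36

The first element of pre-order is the root; it splits in-order into left and right subtrees.
Root 36: left subtree has 0 nodes { }, right has 11 {29, 25, 14, 39, 11, 12, 33, 4, 9, 35, 19}.
  Root 12: left subtree has 5 nodes {29, 25, 14, 39, 11}, right has 5 {33, 4, 9, 35, 19}.
    Root 25: left subtree has 1 node {29}, right has 3 {14, 39, 11}.
      Root 39: left subtree has 1 node {14}, right has 1 {11}.
    Root 9: left subtree has 2 nodes {33, 4}, right has 2 {35, 19}.
      Root 33: left subtree has 0 nodes { }, right has 1 {4}.
      Root 35: left subtree has 0 nodes { }, right has 1 {19}.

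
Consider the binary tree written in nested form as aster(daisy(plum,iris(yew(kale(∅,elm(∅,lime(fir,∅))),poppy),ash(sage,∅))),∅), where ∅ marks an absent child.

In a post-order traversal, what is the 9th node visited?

Post-order visits the left subtree, then the right subtree, then the node.
At aster: go left to daisy.
  At daisy: go left to plum.
    plum is a leaf — visit plum.
  At daisy: go right to iris.
    At iris: go left to yew.
      At yew: go left to kale.
        At kale: no left child.
        At kale: go right to elm.
          At elm: no left child.
          At elm: go right to lime.
            At lime: go left to fir.
              fir is a leaf — visit fir.
            At lime: no right child.
            Visit lime.
          Visit elm.
        Visit kale.
      At yew: go right to poppy.
        poppy is a leaf — visit poppy.
      Visit yew.
    At iris: go right to ash.
      At ash: go left to sage.
        sage is a leaf — visit sage.
      At ash: no right child.
      Visit ash.
    Visit iris.
  Visit daisy.
At aster: no right child.
Visit aster.
Full post-order sequence: plum, fir, lime, elm, kale, poppy, yew, sage, ash, iris, daisy, aster.

ash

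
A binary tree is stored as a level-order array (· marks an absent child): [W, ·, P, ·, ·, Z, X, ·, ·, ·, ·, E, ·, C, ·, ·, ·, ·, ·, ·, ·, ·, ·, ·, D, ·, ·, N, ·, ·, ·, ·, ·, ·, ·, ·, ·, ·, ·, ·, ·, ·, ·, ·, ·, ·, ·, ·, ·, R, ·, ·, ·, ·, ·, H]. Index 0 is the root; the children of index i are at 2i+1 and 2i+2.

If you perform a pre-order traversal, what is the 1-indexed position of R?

Pre-order visits the node, then its left subtree, then its right subtree.
Visit W.
At W: no left child.
At W: go right to P.
  Visit P.
  At P: go left to Z.
    Visit Z.
    At Z: go left to E.
      Visit E.
      At E: no left child.
      At E: go right to D.
        Visit D.
        At D: go left to R.
          R is a leaf — visit R.
        At D: no right child.
    At Z: no right child.
  At P: go right to X.
    Visit X.
    At X: go left to C.
      Visit C.
      At C: go left to N.
        Visit N.
        At N: go left to H.
          H is a leaf — visit H.
        At N: no right child.
      At C: no right child.
    At X: no right child.
Full pre-order sequence: W, P, Z, E, D, R, X, C, N, H.

6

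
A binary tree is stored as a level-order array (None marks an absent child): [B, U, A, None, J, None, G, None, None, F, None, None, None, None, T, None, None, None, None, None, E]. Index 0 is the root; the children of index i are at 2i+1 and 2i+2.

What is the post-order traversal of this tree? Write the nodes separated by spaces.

E F J U T G A B

Post-order visits the left subtree, then the right subtree, then the node.
At B: go left to U.
  At U: no left child.
  At U: go right to J.
    At J: go left to F.
      At F: no left child.
      At F: go right to E.
        E is a leaf — visit E.
      Visit F.
    At J: no right child.
    Visit J.
  Visit U.
At B: go right to A.
  At A: no left child.
  At A: go right to G.
    At G: no left child.
    At G: go right to T.
      T is a leaf — visit T.
    Visit G.
  Visit A.
Visit B.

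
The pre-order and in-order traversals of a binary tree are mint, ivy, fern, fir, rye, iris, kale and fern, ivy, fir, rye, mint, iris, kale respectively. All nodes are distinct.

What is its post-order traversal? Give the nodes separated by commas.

The first element of pre-order is the root; it splits in-order into left and right subtrees.
Root mint: left subtree has 4 nodes {fern, ivy, fir, rye}, right has 2 {iris, kale}.
  Root ivy: left subtree has 1 node {fern}, right has 2 {fir, rye}.
    Root fir: left subtree has 0 nodes { }, right has 1 {rye}.
  Root iris: left subtree has 0 nodes { }, right has 1 {kale}.

fern, rye, fir, ivy, kale, iris, mint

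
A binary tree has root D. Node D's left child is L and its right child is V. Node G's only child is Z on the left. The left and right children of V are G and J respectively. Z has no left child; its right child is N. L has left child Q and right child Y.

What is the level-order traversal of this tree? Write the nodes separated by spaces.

D L V Q Y G J Z N

Level-order visits nodes level by level from the root, left to right within each level.
Level 0: D
Level 1: L, V
Level 2: Q, Y, G, J
Level 3: Z
Level 4: N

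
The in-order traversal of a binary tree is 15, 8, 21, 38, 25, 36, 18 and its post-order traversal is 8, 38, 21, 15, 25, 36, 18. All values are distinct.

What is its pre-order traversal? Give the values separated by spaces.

18 36 25 15 21 8 38

The last element of post-order is the root; it splits in-order into left and right subtrees.
Root 18: left subtree has 6 nodes {15, 8, 21, 38, 25, 36}, right has 0 { }.
  Root 36: left subtree has 5 nodes {15, 8, 21, 38, 25}, right has 0 { }.
    Root 25: left subtree has 4 nodes {15, 8, 21, 38}, right has 0 { }.
      Root 15: left subtree has 0 nodes { }, right has 3 {8, 21, 38}.
        Root 21: left subtree has 1 node {8}, right has 1 {38}.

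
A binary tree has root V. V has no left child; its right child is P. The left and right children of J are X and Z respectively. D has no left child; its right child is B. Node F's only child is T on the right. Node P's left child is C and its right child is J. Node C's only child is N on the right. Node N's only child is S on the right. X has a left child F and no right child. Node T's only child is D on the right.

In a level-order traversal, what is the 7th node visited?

Z

Level-order visits nodes level by level from the root, left to right within each level.
Level 0: V
Level 1: P
Level 2: C, J
Level 3: N, X, Z
Level 4: S, F
Level 5: T
Level 6: D
Level 7: B
Full level-order sequence: V, P, C, J, N, X, Z, S, F, T, D, B.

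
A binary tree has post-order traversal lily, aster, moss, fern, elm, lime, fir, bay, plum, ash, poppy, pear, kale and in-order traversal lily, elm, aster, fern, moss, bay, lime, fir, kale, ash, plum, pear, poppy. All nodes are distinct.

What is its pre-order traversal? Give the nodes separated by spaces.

kale bay elm lily fern aster moss fir lime pear ash plum poppy

The last element of post-order is the root; it splits in-order into left and right subtrees.
Root kale: left subtree has 8 nodes {lily, elm, aster, fern, moss, bay, lime, fir}, right has 4 {ash, plum, pear, poppy}.
  Root bay: left subtree has 5 nodes {lily, elm, aster, fern, moss}, right has 2 {lime, fir}.
    Root elm: left subtree has 1 node {lily}, right has 3 {aster, fern, moss}.
      Root fern: left subtree has 1 node {aster}, right has 1 {moss}.
    Root fir: left subtree has 1 node {lime}, right has 0 { }.
  Root pear: left subtree has 2 nodes {ash, plum}, right has 1 {poppy}.
    Root ash: left subtree has 0 nodes { }, right has 1 {plum}.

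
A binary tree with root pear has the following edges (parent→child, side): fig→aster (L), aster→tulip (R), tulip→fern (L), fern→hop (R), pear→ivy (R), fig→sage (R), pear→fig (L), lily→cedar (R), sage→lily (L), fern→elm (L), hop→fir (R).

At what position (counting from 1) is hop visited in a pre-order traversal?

7

Pre-order visits the node, then its left subtree, then its right subtree.
Visit pear.
At pear: go left to fig.
  Visit fig.
  At fig: go left to aster.
    Visit aster.
    At aster: no left child.
    At aster: go right to tulip.
      Visit tulip.
      At tulip: go left to fern.
        Visit fern.
        At fern: go left to elm.
          elm is a leaf — visit elm.
        At fern: go right to hop.
          Visit hop.
          At hop: no left child.
          At hop: go right to fir.
            fir is a leaf — visit fir.
      At tulip: no right child.
  At fig: go right to sage.
    Visit sage.
    At sage: go left to lily.
      Visit lily.
      At lily: no left child.
      At lily: go right to cedar.
        cedar is a leaf — visit cedar.
    At sage: no right child.
At pear: go right to ivy.
  ivy is a leaf — visit ivy.
Full pre-order sequence: pear, fig, aster, tulip, fern, elm, hop, fir, sage, lily, cedar, ivy.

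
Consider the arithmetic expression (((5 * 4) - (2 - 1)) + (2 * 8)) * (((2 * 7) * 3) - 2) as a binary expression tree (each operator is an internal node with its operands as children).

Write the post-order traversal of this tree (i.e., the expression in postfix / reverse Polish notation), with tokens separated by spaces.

Post-order on an expression tree gives postfix notation: for each operator, emit left operand, right operand, then the operator.

5 4 * 2 1 - - 2 8 * + 2 7 * 3 * 2 - *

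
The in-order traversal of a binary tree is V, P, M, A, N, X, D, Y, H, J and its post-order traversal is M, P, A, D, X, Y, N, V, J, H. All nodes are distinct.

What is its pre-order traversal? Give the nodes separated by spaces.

H V N A P M Y X D J

The last element of post-order is the root; it splits in-order into left and right subtrees.
Root H: left subtree has 8 nodes {V, P, M, A, N, X, D, Y}, right has 1 {J}.
  Root V: left subtree has 0 nodes { }, right has 7 {P, M, A, N, X, D, Y}.
    Root N: left subtree has 3 nodes {P, M, A}, right has 3 {X, D, Y}.
      Root A: left subtree has 2 nodes {P, M}, right has 0 { }.
        Root P: left subtree has 0 nodes { }, right has 1 {M}.
      Root Y: left subtree has 2 nodes {X, D}, right has 0 { }.
        Root X: left subtree has 0 nodes { }, right has 1 {D}.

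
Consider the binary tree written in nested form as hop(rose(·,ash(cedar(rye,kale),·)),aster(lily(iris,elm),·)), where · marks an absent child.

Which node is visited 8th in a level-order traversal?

elm

Level-order visits nodes level by level from the root, left to right within each level.
Level 0: hop
Level 1: rose, aster
Level 2: ash, lily
Level 3: cedar, iris, elm
Level 4: rye, kale
Full level-order sequence: hop, rose, aster, ash, lily, cedar, iris, elm, rye, kale.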